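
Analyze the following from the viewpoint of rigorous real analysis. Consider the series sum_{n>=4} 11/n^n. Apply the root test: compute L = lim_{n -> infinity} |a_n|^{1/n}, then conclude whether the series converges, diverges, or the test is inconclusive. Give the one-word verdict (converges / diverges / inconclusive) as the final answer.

Let a_n denote the general term. Form |a_n|^(1/n) and simplify:
|a_n|^(1/n) = 11^(1/n)/n
Take the limit as n -> infinity: L = 0.
Since L = 0 < 1, the root test implies convergence.

converges


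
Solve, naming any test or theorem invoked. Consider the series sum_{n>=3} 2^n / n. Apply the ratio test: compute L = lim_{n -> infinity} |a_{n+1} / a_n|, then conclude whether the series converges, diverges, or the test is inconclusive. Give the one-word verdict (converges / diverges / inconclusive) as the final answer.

Let a_n denote the general term. Form the ratio a_{n+1}/a_n and simplify:
a_{n+1}/a_n = 2*n/(n + 1)
Take the limit as n -> infinity: L = 2.
Since L = 2 > 1 (or L = infinity), the ratio test implies the series diverges.

diverges


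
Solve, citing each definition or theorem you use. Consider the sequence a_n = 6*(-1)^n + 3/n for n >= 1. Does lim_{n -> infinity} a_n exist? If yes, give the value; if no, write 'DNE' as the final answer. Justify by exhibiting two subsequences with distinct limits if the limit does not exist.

Examine the behaviour of a_n along subsequences.
a_{2k} = 6 + 3/(2k) -> 6. a_{2k+1} = -6 + 3/(2k+1) -> -6.
Since these two subsequential limits are 6 and -6, distinct, the full sequence cannot converge (a convergent sequence has all subsequences tending to the same limit). So lim a_n does not exist.

DNE


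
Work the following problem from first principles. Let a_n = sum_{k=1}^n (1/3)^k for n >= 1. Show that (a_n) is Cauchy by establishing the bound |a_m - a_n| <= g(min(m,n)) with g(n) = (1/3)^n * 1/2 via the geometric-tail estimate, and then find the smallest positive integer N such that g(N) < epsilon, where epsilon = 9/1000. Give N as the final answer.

For m > n >= 1: |a_m - a_n| = sum_{k=n+1}^m (1/3)^k < sum_{k=n+1}^infinity (1/3)^k = (1/3)^(n+1) / (1 - 1/3) = (1/3)^n * (1/3) * (3/2) = (1/3)^n * 1/2.
So g(n) = (1/3)^n / 2. Since g(n) -> 0, (a_n) is Cauchy.
Now solve g(N) < 9/1000: (1/3)^N / 2 < 9/1000 <=> 3^N > 1 / (2 * 9/1000) = 500/9.
Check powers of 3: 3^3 = 27 <= 500/9, 3^4 = 81 > 500/9.
So the smallest such N is 4. Check: g(4) = 1/(2 * 81) = 1/162 < 9/1000.

4


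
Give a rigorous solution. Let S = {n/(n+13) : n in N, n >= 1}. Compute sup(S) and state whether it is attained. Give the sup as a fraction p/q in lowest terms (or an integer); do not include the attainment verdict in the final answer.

Analysis:
- Values: 1/14, 2/15, 3/16, 4/17, ... strictly increasing.
- Minimum is 1/14 (n=1); inf = 1/14 (attained).
- n/(n+13) = 1 - 13/(n+13) -> 1 from below as n -> infinity, and never equals 1.
- So sup = 1 (not attained).
Conclusion: sup(S) = 1, not attained in S.

1


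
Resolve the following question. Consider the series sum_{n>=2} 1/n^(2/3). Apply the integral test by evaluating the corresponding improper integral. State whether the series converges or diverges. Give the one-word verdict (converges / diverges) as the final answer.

Let f(x) = x^(-2/3). Then f is positive, continuous, and decreasing on [2, infinity), so the integral test applies.
Compute the improper integral int_{2}^infinity f(x) dx:
  antiderivative F(x) = 3*x^(1/3).
  As x -> infinity, F(x) -> infinity (since p = 2/3 < 1).
  So the integral diverges. By the integral test, the series diverges.

diverges


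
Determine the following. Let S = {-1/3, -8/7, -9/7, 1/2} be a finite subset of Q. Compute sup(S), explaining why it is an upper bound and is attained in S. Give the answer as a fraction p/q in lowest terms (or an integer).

S is finite, so sup(S) = max(S).
Sorted decreasing:
1/2, -1/3, -8/7, -9/7
The extremum is 1/2.
For every x in S, x <= 1/2. And 1/2 is in S, so it is attained.
Therefore sup(S) = 1/2.

1/2


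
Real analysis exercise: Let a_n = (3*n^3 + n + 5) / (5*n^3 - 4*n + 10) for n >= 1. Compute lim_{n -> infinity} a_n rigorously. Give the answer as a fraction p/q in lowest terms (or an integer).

Divide numerator and denominator by n^3, the highest power:
numerator / n^3 = 3 + n^(-2) + 5/n^3
denominator / n^3 = 5 - 4/n^2 + 10/n^3
As n -> infinity, all terms of the form c/n^k (k >= 1) tend to 0.
So numerator / n^3 -> 3 and denominator / n^3 -> 5.
Therefore lim a_n = 3/5.

3/5


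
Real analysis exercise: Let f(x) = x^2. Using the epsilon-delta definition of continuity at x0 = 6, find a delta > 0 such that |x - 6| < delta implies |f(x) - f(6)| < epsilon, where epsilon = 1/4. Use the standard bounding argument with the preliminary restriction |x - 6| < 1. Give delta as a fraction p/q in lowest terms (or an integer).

Factor: |x^2 - (6)^2| = |x - 6| * |x + 6|.
Impose |x - 6| < 1 first. Then |x + 6| = |(x - 6) + 2*(6)| <= |x - 6| + 2*|6| < 1 + 12 = 13.
So |x^2 - (6)^2| < delta * 13.
We need delta * 13 <= 1/4, i.e. delta <= 1/4/13 = 1/52.
Since 1/52 < 1, this is tighter than 1; take delta = 1/52.
So delta = 1/52 works.

1/52


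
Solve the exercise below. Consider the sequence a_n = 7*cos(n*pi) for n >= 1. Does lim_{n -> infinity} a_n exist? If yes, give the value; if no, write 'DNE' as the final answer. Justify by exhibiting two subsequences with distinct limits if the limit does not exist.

Examine the behaviour of a_n along subsequences.
cos(n*pi) = (-1)^n, so a_n = 7*(-1)^n. a_{2k} = 7 -> 7. a_{2k+1} = -7 -> -7.
Since these two subsequential limits are 7 and -7, distinct, the full sequence cannot converge (a convergent sequence has all subsequences tending to the same limit). So lim a_n does not exist.

DNE


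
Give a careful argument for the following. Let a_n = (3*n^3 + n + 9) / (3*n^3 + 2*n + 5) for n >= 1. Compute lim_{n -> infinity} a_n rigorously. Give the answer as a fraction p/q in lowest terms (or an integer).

Divide numerator and denominator by n^3, the highest power:
numerator / n^3 = 3 + n^(-2) + 9/n^3
denominator / n^3 = 3 + 2/n^2 + 5/n^3
As n -> infinity, all terms of the form c/n^k (k >= 1) tend to 0.
So numerator / n^3 -> 3 and denominator / n^3 -> 3.
Therefore lim a_n = 1.

1


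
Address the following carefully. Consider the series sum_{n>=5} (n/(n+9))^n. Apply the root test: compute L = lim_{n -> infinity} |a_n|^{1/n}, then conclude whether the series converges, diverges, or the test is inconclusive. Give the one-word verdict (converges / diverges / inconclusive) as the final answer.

Let a_n denote the general term. Form |a_n|^(1/n) and simplify:
|a_n|^(1/n) = n/(n + 9)
Take the limit as n -> infinity: L = 1.
Since L = 1, the root test is inconclusive. (In fact a_n = (n/(n+9))^n -> e^(-9) != 0, so the nth-term test shows divergence; but the root test itself gives no conclusion.)

inconclusive


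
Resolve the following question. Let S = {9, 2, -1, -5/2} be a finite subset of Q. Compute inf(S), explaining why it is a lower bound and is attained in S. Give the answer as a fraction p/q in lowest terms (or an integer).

S is finite, so inf(S) = min(S).
Sorted increasing:
-5/2, -1, 2, 9
The extremum is -5/2.
For every x in S, x >= -5/2. And -5/2 is in S, so it is attained.
Therefore inf(S) = -5/2.

-5/2


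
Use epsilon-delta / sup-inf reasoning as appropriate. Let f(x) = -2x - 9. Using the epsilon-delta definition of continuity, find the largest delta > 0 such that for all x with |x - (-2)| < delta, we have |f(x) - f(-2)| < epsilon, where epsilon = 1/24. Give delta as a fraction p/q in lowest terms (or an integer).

We compute f(-2) = -2*(-2) - 9 = -5.
|f(x) - f(-2)| = |-2x - 9 - (-5)| = |-2(x - (-2))| = 2|x - (-2)|.
We need 2|x - (-2)| < 1/24, i.e. |x - (-2)| < 1/24 / 2 = 1/48.
So any delta <= 1/48 works. Conversely, if delta > 1/48, then x = -2 + 1/48 satisfies |x - (-2)| = 1/48 < delta but |f(x) - f(-2)| = 2 * 1/48 = 1/24, which is not < 1/24; so no larger delta works.
Hence the largest such delta is 1/48.

1/48


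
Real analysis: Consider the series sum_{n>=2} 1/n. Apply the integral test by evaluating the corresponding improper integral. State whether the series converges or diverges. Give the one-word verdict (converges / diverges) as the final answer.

Let f(x) = 1/x. Then f is positive, continuous, and decreasing on [2, infinity), so the integral test applies.
Compute the improper integral int_{2}^infinity f(x) dx:
  antiderivative F(x) = log(x).
  As x -> infinity, log(x) -> infinity.
  So int = infinity - log(2) = infinity. By the integral test, the series diverges.

diverges


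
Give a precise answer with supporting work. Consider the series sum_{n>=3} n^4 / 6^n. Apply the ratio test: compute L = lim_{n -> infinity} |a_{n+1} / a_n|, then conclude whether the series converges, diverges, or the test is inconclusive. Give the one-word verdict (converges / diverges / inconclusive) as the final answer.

Let a_n denote the general term. Form the ratio a_{n+1}/a_n and simplify:
a_{n+1}/a_n = (n + 1)^4/(6*n^4)
Take the limit as n -> infinity: L = 1/6.
Since L = 1/6 < 1, the ratio test implies the series converges.

converges


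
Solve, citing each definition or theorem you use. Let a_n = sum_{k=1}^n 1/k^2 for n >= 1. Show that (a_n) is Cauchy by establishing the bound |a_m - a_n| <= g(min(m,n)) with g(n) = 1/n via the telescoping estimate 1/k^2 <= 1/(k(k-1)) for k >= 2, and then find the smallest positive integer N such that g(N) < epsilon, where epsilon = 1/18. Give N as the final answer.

For m > n >= 1: |a_m - a_n| = sum_{k=n+1}^m 1/k^2.
Use 1/k^2 <= 1/(k(k-1)) = 1/(k-1) - 1/k for k >= 2:
sum_{k=n+1}^m 1/k^2 <= sum_{k=n+1}^m (1/(k-1) - 1/k) = 1/n - 1/m <= 1/n.
By symmetry the same bound holds with n,m swapped, so |a_m - a_n| <= 1/min(m,n) = g(min(m,n)). Since g(n) -> 0, (a_n) is Cauchy.
Now solve g(N) < 1/18: 1/N < 1/18 <=> N > 1/(1/18) = 18.
The smallest integer strictly greater than 18 is N = 19.
Check: g(19) = 1/19 < 1/18; g(18) = 1/18 >= 1/18. So N = 19.

19


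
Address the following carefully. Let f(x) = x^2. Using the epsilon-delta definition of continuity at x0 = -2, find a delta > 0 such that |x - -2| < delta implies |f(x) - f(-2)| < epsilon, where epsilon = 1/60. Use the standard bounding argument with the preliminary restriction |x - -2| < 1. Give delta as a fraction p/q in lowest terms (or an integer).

Factor: |x^2 - (-2)^2| = |x - -2| * |x + -2|.
Impose |x - -2| < 1 first. Then |x + -2| = |(x - -2) + 2*(-2)| <= |x - -2| + 2*|-2| < 1 + 4 = 5.
So |x^2 - (-2)^2| < delta * 5.
We need delta * 5 <= 1/60, i.e. delta <= 1/60/5 = 1/300.
Since 1/300 < 1, this is tighter than 1; take delta = 1/300.
So delta = 1/300 works.

1/300


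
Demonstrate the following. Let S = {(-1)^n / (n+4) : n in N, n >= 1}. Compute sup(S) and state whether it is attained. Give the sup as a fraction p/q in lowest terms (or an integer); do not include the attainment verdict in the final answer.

Analysis:
- Values: -1/5, 1/6, -1/7, 1/8, -1/9, ...
- Positive terms (even n): 1/(2+4), 1/(4+4), ... decreasing -> max = 1/6 (n=2).
- Negative terms (odd n): -1/(1+4), -1/(3+4), ... increasing -> min = -1/5 (n=1).
- So sup = 1/6 (attained at n=2); inf = -1/5 (attained at n=1).
Conclusion: sup(S) = 1/6, attained in S.

1/6


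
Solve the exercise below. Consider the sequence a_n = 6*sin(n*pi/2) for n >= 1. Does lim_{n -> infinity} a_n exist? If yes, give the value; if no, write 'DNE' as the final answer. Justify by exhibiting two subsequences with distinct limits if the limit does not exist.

Examine the behaviour of a_n along subsequences.
a_{4k+1} = 6*sin(pi/2 + 2k*pi) = 6 -> 6. a_{4k+3} = 6*sin(3pi/2 + 2k*pi) = -6 -> -6.
Since these two subsequential limits are 6 and -6, distinct, the full sequence cannot converge (a convergent sequence has all subsequences tending to the same limit). So lim a_n does not exist.

DNE


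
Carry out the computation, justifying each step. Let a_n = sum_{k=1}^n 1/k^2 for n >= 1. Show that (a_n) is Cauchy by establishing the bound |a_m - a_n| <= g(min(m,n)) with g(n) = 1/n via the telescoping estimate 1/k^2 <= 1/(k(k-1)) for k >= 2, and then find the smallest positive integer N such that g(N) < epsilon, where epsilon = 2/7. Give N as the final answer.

For m > n >= 1: |a_m - a_n| = sum_{k=n+1}^m 1/k^2.
Use 1/k^2 <= 1/(k(k-1)) = 1/(k-1) - 1/k for k >= 2:
sum_{k=n+1}^m 1/k^2 <= sum_{k=n+1}^m (1/(k-1) - 1/k) = 1/n - 1/m <= 1/n.
By symmetry the same bound holds with n,m swapped, so |a_m - a_n| <= 1/min(m,n) = g(min(m,n)). Since g(n) -> 0, (a_n) is Cauchy.
Now solve g(N) < 2/7: 1/N < 2/7 <=> N > 1/(2/7) = 7/2.
The smallest integer strictly greater than 7/2 is N = 4.
Check: g(4) = 1/4 < 2/7; g(3) = 1/3 >= 2/7. So N = 4.

4


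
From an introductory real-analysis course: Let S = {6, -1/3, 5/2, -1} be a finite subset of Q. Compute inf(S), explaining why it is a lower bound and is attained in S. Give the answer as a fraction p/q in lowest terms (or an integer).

S is finite, so inf(S) = min(S).
Sorted increasing:
-1, -1/3, 5/2, 6
The extremum is -1.
For every x in S, x >= -1. And -1 is in S, so it is attained.
Therefore inf(S) = -1.

-1


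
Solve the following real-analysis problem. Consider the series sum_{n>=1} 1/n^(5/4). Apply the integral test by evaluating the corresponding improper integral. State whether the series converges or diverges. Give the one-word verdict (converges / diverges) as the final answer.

Let f(x) = x^(-5/4). Then f is positive, continuous, and decreasing on [1, infinity), so the integral test applies.
Compute the improper integral int_{1}^infinity f(x) dx:
  antiderivative F(x) = -4/x^(1/4).
  As x -> infinity, F(x) -> 0 (since p = 5/4 > 1).
  So int = F(infinity) - F(1) = 0 - (-4) = 4.
  Finite, so by the integral test, the series converges.

converges


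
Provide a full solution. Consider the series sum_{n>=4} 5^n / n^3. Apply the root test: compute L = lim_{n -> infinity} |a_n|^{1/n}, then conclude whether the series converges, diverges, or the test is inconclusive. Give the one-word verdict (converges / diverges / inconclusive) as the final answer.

Let a_n denote the general term. Form |a_n|^(1/n) and simplify:
|a_n|^(1/n) = 5/n^(3/n)
Take the limit as n -> infinity: L = 5.
Since L = 5 > 1, the root test implies divergence.

diverges


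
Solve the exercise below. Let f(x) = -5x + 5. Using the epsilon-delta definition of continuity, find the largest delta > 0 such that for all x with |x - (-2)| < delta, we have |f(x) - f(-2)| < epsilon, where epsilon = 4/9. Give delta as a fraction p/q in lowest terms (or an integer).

We compute f(-2) = -5*(-2) + 5 = 15.
|f(x) - f(-2)| = |-5x + 5 - (15)| = |-5(x - (-2))| = 5|x - (-2)|.
We need 5|x - (-2)| < 4/9, i.e. |x - (-2)| < 4/9 / 5 = 4/45.
So any delta <= 4/45 works. Conversely, if delta > 4/45, then x = -2 + 4/45 satisfies |x - (-2)| = 4/45 < delta but |f(x) - f(-2)| = 5 * 4/45 = 4/9, which is not < 4/9; so no larger delta works.
Hence the largest such delta is 4/45.

4/45


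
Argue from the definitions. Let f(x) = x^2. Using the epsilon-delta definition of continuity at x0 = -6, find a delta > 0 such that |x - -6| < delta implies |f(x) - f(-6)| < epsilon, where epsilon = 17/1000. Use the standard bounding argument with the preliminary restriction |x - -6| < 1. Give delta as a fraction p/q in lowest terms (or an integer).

Factor: |x^2 - (-6)^2| = |x - -6| * |x + -6|.
Impose |x - -6| < 1 first. Then |x + -6| = |(x - -6) + 2*(-6)| <= |x - -6| + 2*|-6| < 1 + 12 = 13.
So |x^2 - (-6)^2| < delta * 13.
We need delta * 13 <= 17/1000, i.e. delta <= 17/1000/13 = 17/13000.
Since 17/13000 < 1, this is tighter than 1; take delta = 17/13000.
So delta = 17/13000 works.

17/13000


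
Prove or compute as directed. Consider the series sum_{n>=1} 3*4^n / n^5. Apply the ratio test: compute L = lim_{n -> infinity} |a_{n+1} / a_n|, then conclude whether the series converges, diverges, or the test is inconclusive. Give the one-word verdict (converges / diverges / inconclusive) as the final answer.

Let a_n denote the general term. Form the ratio a_{n+1}/a_n and simplify:
a_{n+1}/a_n = 4*n^5/(n + 1)^5
Take the limit as n -> infinity: L = 4.
Since L = 4 > 1 (or L = infinity), the ratio test implies the series diverges.

diverges


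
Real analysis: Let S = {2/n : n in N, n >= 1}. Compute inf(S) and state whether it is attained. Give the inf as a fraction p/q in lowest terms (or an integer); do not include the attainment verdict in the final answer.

Analysis:
- Values: 2, 1, 2/3, 1/2, ... strictly decreasing.
- The maximum is 2 (n=1); sup = 2 (attained).
- The set is bounded below by 0; 2/n -> 0 so 0 is the greatest lower bound.
- 0 is not in the set, so inf = 0 is not attained.
Conclusion: inf(S) = 0, not attained in S.

0


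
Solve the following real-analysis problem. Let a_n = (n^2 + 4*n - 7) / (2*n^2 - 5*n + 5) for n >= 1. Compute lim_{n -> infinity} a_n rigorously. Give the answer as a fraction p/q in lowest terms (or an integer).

Divide numerator and denominator by n^2, the highest power:
numerator / n^2 = 1 + 4/n - 7/n^2
denominator / n^2 = 2 - 5/n + 5/n^2
As n -> infinity, all terms of the form c/n^k (k >= 1) tend to 0.
So numerator / n^2 -> 1 and denominator / n^2 -> 2.
Therefore lim a_n = 1/2.

1/2


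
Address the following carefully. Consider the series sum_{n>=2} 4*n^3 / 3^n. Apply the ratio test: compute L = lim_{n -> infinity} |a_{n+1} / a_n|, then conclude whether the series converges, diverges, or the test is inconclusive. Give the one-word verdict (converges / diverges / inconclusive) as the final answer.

Let a_n denote the general term. Form the ratio a_{n+1}/a_n and simplify:
a_{n+1}/a_n = (n + 1)^3/(3*n^3)
Take the limit as n -> infinity: L = 1/3.
Since L = 1/3 < 1, the ratio test implies the series converges.

converges


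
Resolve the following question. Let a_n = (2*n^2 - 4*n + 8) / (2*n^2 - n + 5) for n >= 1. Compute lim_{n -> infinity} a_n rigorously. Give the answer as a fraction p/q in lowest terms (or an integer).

Divide numerator and denominator by n^2, the highest power:
numerator / n^2 = 2 - 4/n + 8/n^2
denominator / n^2 = 2 - 1/n + 5/n^2
As n -> infinity, all terms of the form c/n^k (k >= 1) tend to 0.
So numerator / n^2 -> 2 and denominator / n^2 -> 2.
Therefore lim a_n = 1.

1


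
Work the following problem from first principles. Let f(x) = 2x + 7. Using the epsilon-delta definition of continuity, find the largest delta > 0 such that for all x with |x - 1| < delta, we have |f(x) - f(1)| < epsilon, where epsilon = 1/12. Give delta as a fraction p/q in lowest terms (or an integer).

We compute f(1) = 2*(1) + 7 = 9.
|f(x) - f(1)| = |2x + 7 - (9)| = |2(x - 1)| = 2|x - 1|.
We need 2|x - 1| < 1/12, i.e. |x - 1| < 1/12 / 2 = 1/24.
So any delta <= 1/24 works. Conversely, if delta > 1/24, then x = 1 + 1/24 satisfies |x - 1| = 1/24 < delta but |f(x) - f(1)| = 2 * 1/24 = 1/12, which is not < 1/12; so no larger delta works.
Hence the largest such delta is 1/24.

1/24


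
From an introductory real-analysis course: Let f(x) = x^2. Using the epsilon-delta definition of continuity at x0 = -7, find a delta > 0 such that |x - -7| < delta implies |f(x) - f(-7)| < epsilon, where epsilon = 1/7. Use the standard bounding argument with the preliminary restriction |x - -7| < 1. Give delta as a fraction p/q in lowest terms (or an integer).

Factor: |x^2 - (-7)^2| = |x - -7| * |x + -7|.
Impose |x - -7| < 1 first. Then |x + -7| = |(x - -7) + 2*(-7)| <= |x - -7| + 2*|-7| < 1 + 14 = 15.
So |x^2 - (-7)^2| < delta * 15.
We need delta * 15 <= 1/7, i.e. delta <= 1/7/15 = 1/105.
Since 1/105 < 1, this is tighter than 1; take delta = 1/105.
So delta = 1/105 works.

1/105


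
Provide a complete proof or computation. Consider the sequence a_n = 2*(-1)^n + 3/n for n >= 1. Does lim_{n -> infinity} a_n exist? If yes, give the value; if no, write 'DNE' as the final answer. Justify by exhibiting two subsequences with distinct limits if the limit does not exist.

Examine the behaviour of a_n along subsequences.
a_{2k} = 2 + 3/(2k) -> 2. a_{2k+1} = -2 + 3/(2k+1) -> -2.
Since these two subsequential limits are 2 and -2, distinct, the full sequence cannot converge (a convergent sequence has all subsequences tending to the same limit). So lim a_n does not exist.

DNE


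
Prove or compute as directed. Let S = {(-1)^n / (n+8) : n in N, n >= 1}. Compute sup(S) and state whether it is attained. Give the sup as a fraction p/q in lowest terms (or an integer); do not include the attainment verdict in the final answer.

Analysis:
- Values: -1/9, 1/10, -1/11, 1/12, -1/13, ...
- Positive terms (even n): 1/(2+8), 1/(4+8), ... decreasing -> max = 1/10 (n=2).
- Negative terms (odd n): -1/(1+8), -1/(3+8), ... increasing -> min = -1/9 (n=1).
- So sup = 1/10 (attained at n=2); inf = -1/9 (attained at n=1).
Conclusion: sup(S) = 1/10, attained in S.

1/10


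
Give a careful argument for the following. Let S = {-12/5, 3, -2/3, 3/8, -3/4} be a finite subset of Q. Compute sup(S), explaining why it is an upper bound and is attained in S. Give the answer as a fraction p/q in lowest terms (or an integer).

S is finite, so sup(S) = max(S).
Sorted decreasing:
3, 3/8, -2/3, -3/4, -12/5
The extremum is 3.
For every x in S, x <= 3. And 3 is in S, so it is attained.
Therefore sup(S) = 3.

3


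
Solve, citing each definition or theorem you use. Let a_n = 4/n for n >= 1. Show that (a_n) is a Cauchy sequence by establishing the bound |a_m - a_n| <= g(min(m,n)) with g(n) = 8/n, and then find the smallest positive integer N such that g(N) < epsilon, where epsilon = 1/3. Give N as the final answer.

For any m, n >= 1, by the triangle inequality:
|a_m - a_n| = |4/m - 4/n| <= 4*1/m + 4*1/n <= 8/min(m,n).
So g(n) = 8/n bounds the Cauchy difference. Since g(n) -> 0, (a_n) is Cauchy.
Now solve g(N) < 1/3: 8/N < 1/3 <=> N > 8 / (1/3) = 24.
The smallest integer strictly greater than 24 is N = 25.
Check: g(25) = 8/25 = 8/25 < 1/3; g(24) = 1/3 >= 1/3. So N = 25.

25


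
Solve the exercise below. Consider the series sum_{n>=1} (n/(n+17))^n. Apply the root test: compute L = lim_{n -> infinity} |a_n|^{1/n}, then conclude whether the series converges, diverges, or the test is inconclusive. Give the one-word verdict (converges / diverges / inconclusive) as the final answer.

Let a_n denote the general term. Form |a_n|^(1/n) and simplify:
|a_n|^(1/n) = n/(n + 17)
Take the limit as n -> infinity: L = 1.
Since L = 1, the root test is inconclusive. (In fact a_n = (n/(n+17))^n -> e^(-17) != 0, so the nth-term test shows divergence; but the root test itself gives no conclusion.)

inconclusive


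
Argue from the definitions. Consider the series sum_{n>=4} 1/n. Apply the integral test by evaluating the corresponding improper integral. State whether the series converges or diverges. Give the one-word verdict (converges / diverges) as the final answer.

Let f(x) = 1/x. Then f is positive, continuous, and decreasing on [4, infinity), so the integral test applies.
Compute the improper integral int_{4}^infinity f(x) dx:
  antiderivative F(x) = log(x).
  As x -> infinity, log(x) -> infinity.
  So int = infinity - log(4) = infinity. By the integral test, the series diverges.

diverges


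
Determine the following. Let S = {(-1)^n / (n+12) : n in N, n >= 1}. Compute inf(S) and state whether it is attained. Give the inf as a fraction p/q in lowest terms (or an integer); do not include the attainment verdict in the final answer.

Analysis:
- Values: -1/13, 1/14, -1/15, 1/16, -1/17, ...
- Positive terms (even n): 1/(2+12), 1/(4+12), ... decreasing -> max = 1/14 (n=2).
- Negative terms (odd n): -1/(1+12), -1/(3+12), ... increasing -> min = -1/13 (n=1).
- So sup = 1/14 (attained at n=2); inf = -1/13 (attained at n=1).
Conclusion: inf(S) = -1/13, attained in S.

-1/13


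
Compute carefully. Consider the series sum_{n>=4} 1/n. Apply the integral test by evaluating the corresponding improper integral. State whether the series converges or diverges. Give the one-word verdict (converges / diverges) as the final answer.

Let f(x) = 1/x. Then f is positive, continuous, and decreasing on [4, infinity), so the integral test applies.
Compute the improper integral int_{4}^infinity f(x) dx:
  antiderivative F(x) = log(x).
  As x -> infinity, log(x) -> infinity.
  So int = infinity - log(4) = infinity. By the integral test, the series diverges.

diverges


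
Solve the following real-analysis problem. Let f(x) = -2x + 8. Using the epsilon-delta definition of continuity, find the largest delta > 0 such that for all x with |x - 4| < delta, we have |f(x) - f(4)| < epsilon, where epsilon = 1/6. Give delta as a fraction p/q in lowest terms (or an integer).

We compute f(4) = -2*(4) + 8 = 0.
|f(x) - f(4)| = |-2x + 8 - (0)| = |-2(x - 4)| = 2|x - 4|.
We need 2|x - 4| < 1/6, i.e. |x - 4| < 1/6 / 2 = 1/12.
So any delta <= 1/12 works. Conversely, if delta > 1/12, then x = 4 + 1/12 satisfies |x - 4| = 1/12 < delta but |f(x) - f(4)| = 2 * 1/12 = 1/6, which is not < 1/6; so no larger delta works.
Hence the largest such delta is 1/12.

1/12


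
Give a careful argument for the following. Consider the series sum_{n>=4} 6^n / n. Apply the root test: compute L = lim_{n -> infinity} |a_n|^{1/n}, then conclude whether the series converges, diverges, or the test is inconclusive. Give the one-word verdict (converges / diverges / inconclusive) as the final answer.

Let a_n denote the general term. Form |a_n|^(1/n) and simplify:
|a_n|^(1/n) = 6/n^(1/n)
Take the limit as n -> infinity: L = 6.
Since L = 6 > 1, the root test implies divergence.

diverges


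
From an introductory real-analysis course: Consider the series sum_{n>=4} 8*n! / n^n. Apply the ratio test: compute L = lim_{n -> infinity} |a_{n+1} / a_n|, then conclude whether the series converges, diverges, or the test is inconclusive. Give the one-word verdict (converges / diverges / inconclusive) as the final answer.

Let a_n denote the general term. Form the ratio a_{n+1}/a_n and simplify:
a_{n+1}/a_n = (n/(n + 1))^n
Take the limit as n -> infinity: L = exp(-1).
Since L = exp(-1) < 1, the ratio test implies the series converges.

converges


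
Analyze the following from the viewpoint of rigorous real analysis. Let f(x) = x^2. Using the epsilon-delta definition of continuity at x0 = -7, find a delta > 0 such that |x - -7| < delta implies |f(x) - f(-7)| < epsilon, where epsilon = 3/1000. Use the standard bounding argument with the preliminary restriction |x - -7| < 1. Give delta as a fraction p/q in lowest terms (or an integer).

Factor: |x^2 - (-7)^2| = |x - -7| * |x + -7|.
Impose |x - -7| < 1 first. Then |x + -7| = |(x - -7) + 2*(-7)| <= |x - -7| + 2*|-7| < 1 + 14 = 15.
So |x^2 - (-7)^2| < delta * 15.
We need delta * 15 <= 3/1000, i.e. delta <= 3/1000/15 = 1/5000.
Since 1/5000 < 1, this is tighter than 1; take delta = 1/5000.
So delta = 1/5000 works.

1/5000


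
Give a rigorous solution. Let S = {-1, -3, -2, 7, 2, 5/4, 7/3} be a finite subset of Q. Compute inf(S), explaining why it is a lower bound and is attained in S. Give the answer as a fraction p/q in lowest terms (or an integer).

S is finite, so inf(S) = min(S).
Sorted increasing:
-3, -2, -1, 5/4, 2, 7/3, 7
The extremum is -3.
For every x in S, x >= -3. And -3 is in S, so it is attained.
Therefore inf(S) = -3.

-3


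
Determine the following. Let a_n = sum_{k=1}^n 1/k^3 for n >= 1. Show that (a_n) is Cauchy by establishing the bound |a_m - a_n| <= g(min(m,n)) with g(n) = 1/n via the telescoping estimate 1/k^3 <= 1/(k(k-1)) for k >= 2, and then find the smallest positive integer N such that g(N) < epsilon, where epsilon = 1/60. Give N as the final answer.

For m > n >= 1: |a_m - a_n| = sum_{k=n+1}^m 1/k^3.
Use 1/k^3 <= 1/(k(k-1)) = 1/(k-1) - 1/k for k >= 2 (which holds since k^3 >= k^2 >= k(k-1) for k >= 2):
sum_{k=n+1}^m 1/k^3 <= sum_{k=n+1}^m (1/(k-1) - 1/k) = 1/n - 1/m <= 1/n.
By symmetry the same bound holds with n,m swapped, so |a_m - a_n| <= 1/min(m,n) = g(min(m,n)). Since g(n) -> 0, (a_n) is Cauchy.
Now solve g(N) < 1/60: 1/N < 1/60 <=> N > 1/(1/60) = 60.
The smallest integer strictly greater than 60 is N = 61.
Check: g(61) = 1/61 < 1/60; g(60) = 1/60 >= 1/60. So N = 61.

61


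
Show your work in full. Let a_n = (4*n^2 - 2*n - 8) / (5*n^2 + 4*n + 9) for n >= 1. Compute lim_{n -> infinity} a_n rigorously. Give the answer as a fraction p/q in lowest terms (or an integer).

Divide numerator and denominator by n^2, the highest power:
numerator / n^2 = 4 - 2/n - 8/n^2
denominator / n^2 = 5 + 4/n + 9/n^2
As n -> infinity, all terms of the form c/n^k (k >= 1) tend to 0.
So numerator / n^2 -> 4 and denominator / n^2 -> 5.
Therefore lim a_n = 4/5.

4/5


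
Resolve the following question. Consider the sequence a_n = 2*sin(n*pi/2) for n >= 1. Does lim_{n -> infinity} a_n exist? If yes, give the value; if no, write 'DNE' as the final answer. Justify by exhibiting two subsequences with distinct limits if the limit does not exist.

Examine the behaviour of a_n along subsequences.
a_{4k+1} = 2*sin(pi/2 + 2k*pi) = 2 -> 2. a_{4k+3} = 2*sin(3pi/2 + 2k*pi) = -2 -> -2.
Since these two subsequential limits are 2 and -2, distinct, the full sequence cannot converge (a convergent sequence has all subsequences tending to the same limit). So lim a_n does not exist.

DNE


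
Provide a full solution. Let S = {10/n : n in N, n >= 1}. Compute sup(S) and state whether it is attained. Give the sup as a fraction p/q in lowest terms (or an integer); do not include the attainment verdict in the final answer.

Analysis:
- Values: 10, 5, 10/3, 5/2, ... strictly decreasing.
- The maximum is 10 (n=1); sup = 10 (attained).
- The set is bounded below by 0; 10/n -> 0 so 0 is the greatest lower bound.
- 0 is not in the set, so inf = 0 is not attained.
Conclusion: sup(S) = 10, attained in S.

10


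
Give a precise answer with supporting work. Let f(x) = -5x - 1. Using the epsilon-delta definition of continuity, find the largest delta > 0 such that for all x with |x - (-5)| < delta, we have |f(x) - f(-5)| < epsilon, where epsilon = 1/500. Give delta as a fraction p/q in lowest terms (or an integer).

We compute f(-5) = -5*(-5) - 1 = 24.
|f(x) - f(-5)| = |-5x - 1 - (24)| = |-5(x - (-5))| = 5|x - (-5)|.
We need 5|x - (-5)| < 1/500, i.e. |x - (-5)| < 1/500 / 5 = 1/2500.
So any delta <= 1/2500 works. Conversely, if delta > 1/2500, then x = -5 + 1/2500 satisfies |x - (-5)| = 1/2500 < delta but |f(x) - f(-5)| = 5 * 1/2500 = 1/500, which is not < 1/500; so no larger delta works.
Hence the largest such delta is 1/2500.

1/2500


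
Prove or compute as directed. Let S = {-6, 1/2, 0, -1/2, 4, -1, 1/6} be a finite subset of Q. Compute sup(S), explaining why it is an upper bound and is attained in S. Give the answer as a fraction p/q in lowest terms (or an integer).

S is finite, so sup(S) = max(S).
Sorted decreasing:
4, 1/2, 1/6, 0, -1/2, -1, -6
The extremum is 4.
For every x in S, x <= 4. And 4 is in S, so it is attained.
Therefore sup(S) = 4.

4


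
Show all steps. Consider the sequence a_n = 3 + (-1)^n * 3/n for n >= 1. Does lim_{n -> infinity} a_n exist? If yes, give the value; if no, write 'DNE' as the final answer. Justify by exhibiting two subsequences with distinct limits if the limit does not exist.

Examine the behaviour of a_n along subsequences.
Even-n subsequence a_{2k} = 3 + 3/(2k) -> 3. Odd-n subsequence a_{2k+1} = 3 - 3/(2k+1) -> 3. Both tend to 3, which suggests the limit is 3; verify directly.
|a_n - 3| = |(-1)^n * 3/n| = 3/n for every n >= 1.
Given epsilon > 0, choose a positive integer N > 3/epsilon. Then for all n >= N, |a_n - 3| = 3/n <= 3/N < epsilon.
So by the definition of the limit, lim a_n exists and equals 3.

3


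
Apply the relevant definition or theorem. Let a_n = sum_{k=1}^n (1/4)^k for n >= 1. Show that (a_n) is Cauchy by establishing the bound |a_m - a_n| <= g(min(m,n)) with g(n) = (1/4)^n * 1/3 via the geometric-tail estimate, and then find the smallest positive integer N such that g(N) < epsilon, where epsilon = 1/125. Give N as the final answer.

For m > n >= 1: |a_m - a_n| = sum_{k=n+1}^m (1/4)^k < sum_{k=n+1}^infinity (1/4)^k = (1/4)^(n+1) / (1 - 1/4) = (1/4)^n * (1/4) * (4/3) = (1/4)^n * 1/3.
So g(n) = (1/4)^n / 3. Since g(n) -> 0, (a_n) is Cauchy.
Now solve g(N) < 1/125: (1/4)^N / 3 < 1/125 <=> 4^N > 1 / (3 * 1/125) = 125/3.
Check powers of 4: 4^2 = 16 <= 125/3, 4^3 = 64 > 125/3.
So the smallest such N is 3. Check: g(3) = 1/(3 * 64) = 1/192 < 1/125.

3


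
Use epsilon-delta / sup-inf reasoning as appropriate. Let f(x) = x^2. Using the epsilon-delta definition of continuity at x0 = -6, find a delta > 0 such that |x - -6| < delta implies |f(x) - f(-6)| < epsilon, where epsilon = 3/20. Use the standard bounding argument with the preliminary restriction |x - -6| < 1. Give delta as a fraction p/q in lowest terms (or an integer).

Factor: |x^2 - (-6)^2| = |x - -6| * |x + -6|.
Impose |x - -6| < 1 first. Then |x + -6| = |(x - -6) + 2*(-6)| <= |x - -6| + 2*|-6| < 1 + 12 = 13.
So |x^2 - (-6)^2| < delta * 13.
We need delta * 13 <= 3/20, i.e. delta <= 3/20/13 = 3/260.
Since 3/260 < 1, this is tighter than 1; take delta = 3/260.
So delta = 3/260 works.

3/260


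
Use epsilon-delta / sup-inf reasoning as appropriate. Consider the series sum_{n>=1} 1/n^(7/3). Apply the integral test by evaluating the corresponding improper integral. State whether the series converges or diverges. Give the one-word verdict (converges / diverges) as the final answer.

Let f(x) = x^(-7/3). Then f is positive, continuous, and decreasing on [1, infinity), so the integral test applies.
Compute the improper integral int_{1}^infinity f(x) dx:
  antiderivative F(x) = -3/(4*x^(4/3)).
  As x -> infinity, F(x) -> 0 (since p = 7/3 > 1).
  So int = F(infinity) - F(1) = 0 - (-3/4) = 3/4.
  Finite, so by the integral test, the series converges.

converges


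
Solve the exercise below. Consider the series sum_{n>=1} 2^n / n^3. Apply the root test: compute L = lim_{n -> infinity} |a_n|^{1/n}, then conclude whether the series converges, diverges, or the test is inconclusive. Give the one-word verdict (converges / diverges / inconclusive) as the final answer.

Let a_n denote the general term. Form |a_n|^(1/n) and simplify:
|a_n|^(1/n) = 2/n^(3/n)
Take the limit as n -> infinity: L = 2.
Since L = 2 > 1, the root test implies divergence.

diverges


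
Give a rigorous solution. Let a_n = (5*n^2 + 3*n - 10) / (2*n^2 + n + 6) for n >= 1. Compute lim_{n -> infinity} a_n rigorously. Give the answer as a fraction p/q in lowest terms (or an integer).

Divide numerator and denominator by n^2, the highest power:
numerator / n^2 = 5 + 3/n - 10/n^2
denominator / n^2 = 2 + 1/n + 6/n^2
As n -> infinity, all terms of the form c/n^k (k >= 1) tend to 0.
So numerator / n^2 -> 5 and denominator / n^2 -> 2.
Therefore lim a_n = 5/2.

5/2


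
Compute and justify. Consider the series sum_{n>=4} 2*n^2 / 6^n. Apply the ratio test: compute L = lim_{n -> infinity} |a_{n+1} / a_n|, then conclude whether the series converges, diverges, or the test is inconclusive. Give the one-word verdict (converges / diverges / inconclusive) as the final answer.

Let a_n denote the general term. Form the ratio a_{n+1}/a_n and simplify:
a_{n+1}/a_n = (n + 1)^2/(6*n^2)
Take the limit as n -> infinity: L = 1/6.
Since L = 1/6 < 1, the ratio test implies the series converges.

converges


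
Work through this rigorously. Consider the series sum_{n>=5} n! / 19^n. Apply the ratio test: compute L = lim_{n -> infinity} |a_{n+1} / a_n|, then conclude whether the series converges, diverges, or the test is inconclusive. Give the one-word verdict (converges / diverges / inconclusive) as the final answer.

Let a_n denote the general term. Form the ratio a_{n+1}/a_n and simplify:
a_{n+1}/a_n = n/19 + 1/19
Take the limit as n -> infinity: L = infinity.
Since L = infinity > 1 (or L = infinity), the ratio test implies the series diverges.

diverges


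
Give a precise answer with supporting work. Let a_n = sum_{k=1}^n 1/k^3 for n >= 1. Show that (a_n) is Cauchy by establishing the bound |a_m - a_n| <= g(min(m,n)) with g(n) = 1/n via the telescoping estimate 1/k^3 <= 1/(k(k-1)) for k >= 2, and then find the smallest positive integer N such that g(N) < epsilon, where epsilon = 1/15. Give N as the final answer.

For m > n >= 1: |a_m - a_n| = sum_{k=n+1}^m 1/k^3.
Use 1/k^3 <= 1/(k(k-1)) = 1/(k-1) - 1/k for k >= 2 (which holds since k^3 >= k^2 >= k(k-1) for k >= 2):
sum_{k=n+1}^m 1/k^3 <= sum_{k=n+1}^m (1/(k-1) - 1/k) = 1/n - 1/m <= 1/n.
By symmetry the same bound holds with n,m swapped, so |a_m - a_n| <= 1/min(m,n) = g(min(m,n)). Since g(n) -> 0, (a_n) is Cauchy.
Now solve g(N) < 1/15: 1/N < 1/15 <=> N > 1/(1/15) = 15.
The smallest integer strictly greater than 15 is N = 16.
Check: g(16) = 1/16 < 1/15; g(15) = 1/15 >= 1/15. So N = 16.

16


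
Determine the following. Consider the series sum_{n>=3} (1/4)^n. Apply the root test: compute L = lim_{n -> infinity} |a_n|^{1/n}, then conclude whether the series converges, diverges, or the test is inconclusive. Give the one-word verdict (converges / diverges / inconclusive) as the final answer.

Let a_n denote the general term. Form |a_n|^(1/n) and simplify:
|a_n|^(1/n) = 1/4
Take the limit as n -> infinity: L = 1/4.
Since L = 1/4 < 1, the root test implies convergence.

converges


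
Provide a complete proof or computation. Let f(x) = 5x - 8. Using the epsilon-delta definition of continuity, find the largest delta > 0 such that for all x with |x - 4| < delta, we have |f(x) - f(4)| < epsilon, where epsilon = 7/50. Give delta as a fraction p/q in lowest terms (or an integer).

We compute f(4) = 5*(4) - 8 = 12.
|f(x) - f(4)| = |5x - 8 - (12)| = |5(x - 4)| = 5|x - 4|.
We need 5|x - 4| < 7/50, i.e. |x - 4| < 7/50 / 5 = 7/250.
So any delta <= 7/250 works. Conversely, if delta > 7/250, then x = 4 + 7/250 satisfies |x - 4| = 7/250 < delta but |f(x) - f(4)| = 5 * 7/250 = 7/50, which is not < 7/50; so no larger delta works.
Hence the largest such delta is 7/250.

7/250


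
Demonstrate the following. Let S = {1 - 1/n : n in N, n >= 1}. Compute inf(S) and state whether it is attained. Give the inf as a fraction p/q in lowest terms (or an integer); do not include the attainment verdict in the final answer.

Analysis:
- Values: 0, 1/2, 2/3, 3/4, ... strictly increasing.
- Minimum is 0 (n=1); inf = 0 (attained).
- 1 - 1/n -> 1 from below; sup = 1, not attained.
Conclusion: inf(S) = 0, attained in S.

0


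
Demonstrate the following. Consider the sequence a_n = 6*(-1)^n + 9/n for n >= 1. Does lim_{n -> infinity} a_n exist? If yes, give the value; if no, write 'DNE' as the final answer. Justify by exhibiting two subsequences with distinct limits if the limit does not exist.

Examine the behaviour of a_n along subsequences.
a_{2k} = 6 + 9/(2k) -> 6. a_{2k+1} = -6 + 9/(2k+1) -> -6.
Since these two subsequential limits are 6 and -6, distinct, the full sequence cannot converge (a convergent sequence has all subsequences tending to the same limit). So lim a_n does not exist.

DNE


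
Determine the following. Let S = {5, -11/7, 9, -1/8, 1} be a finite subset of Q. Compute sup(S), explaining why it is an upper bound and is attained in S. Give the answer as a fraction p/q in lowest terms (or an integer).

S is finite, so sup(S) = max(S).
Sorted decreasing:
9, 5, 1, -1/8, -11/7
The extremum is 9.
For every x in S, x <= 9. And 9 is in S, so it is attained.
Therefore sup(S) = 9.

9


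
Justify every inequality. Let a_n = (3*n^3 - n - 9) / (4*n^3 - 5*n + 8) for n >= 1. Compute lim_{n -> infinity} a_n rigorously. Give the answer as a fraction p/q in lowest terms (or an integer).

Divide numerator and denominator by n^3, the highest power:
numerator / n^3 = 3 - 1/n^2 - 9/n^3
denominator / n^3 = 4 - 5/n^2 + 8/n^3
As n -> infinity, all terms of the form c/n^k (k >= 1) tend to 0.
So numerator / n^3 -> 3 and denominator / n^3 -> 4.
Therefore lim a_n = 3/4.

3/4


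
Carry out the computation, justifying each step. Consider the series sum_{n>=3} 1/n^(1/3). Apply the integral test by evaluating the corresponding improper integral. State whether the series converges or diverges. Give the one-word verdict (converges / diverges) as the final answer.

Let f(x) = x^(-1/3). Then f is positive, continuous, and decreasing on [3, infinity), so the integral test applies.
Compute the improper integral int_{3}^infinity f(x) dx:
  antiderivative F(x) = 3*x^(2/3)/2.
  As x -> infinity, F(x) -> infinity (since p = 1/3 < 1).
  So the integral diverges. By the integral test, the series diverges.

diverges
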